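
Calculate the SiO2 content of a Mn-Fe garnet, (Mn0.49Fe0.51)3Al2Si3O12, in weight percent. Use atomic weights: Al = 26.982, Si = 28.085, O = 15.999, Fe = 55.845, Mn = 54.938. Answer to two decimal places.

36.31 wt%

Formula mass = 496.409 g/mol.
3 Si → 3.0000 mol SiO2 per formula unit; M(SiO2) = 60.083, so SiO2 mass = 180.249 g.
180.249/496.409 × 100 = 36.31 wt%.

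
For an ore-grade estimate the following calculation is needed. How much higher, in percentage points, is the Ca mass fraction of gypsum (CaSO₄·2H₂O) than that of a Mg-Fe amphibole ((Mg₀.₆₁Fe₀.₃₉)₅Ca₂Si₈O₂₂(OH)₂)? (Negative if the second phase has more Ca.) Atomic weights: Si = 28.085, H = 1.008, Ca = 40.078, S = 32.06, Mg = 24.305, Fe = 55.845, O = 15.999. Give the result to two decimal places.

M(CaSO₄·2H₂O) = 172.164 g/mol, so wt% Ca = 40.078/172.164 × 100 = 23.28%.
M((Mg₀.₆₁Fe₀.₃₉)₅Ca₂Si₈O₂₂(OH)₂) = 873.856 g/mol, so wt% Ca = 80.156/873.856 × 100 = 9.17%.
23.28 − 9.17 = 14.11 pp.

14.11 percentage points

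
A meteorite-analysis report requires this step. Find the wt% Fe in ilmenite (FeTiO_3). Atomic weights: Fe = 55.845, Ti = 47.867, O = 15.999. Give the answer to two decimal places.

Molar mass of FeTiO_3: 1·55.845 + 1·47.867 + 3·15.999 = 151.709 g/mol.
Mass of Fe per formula unit: 1 × 55.845 = 55.845 g.
Weight fraction Fe = 55.845 / 151.709 = 0.3681.

36.81 wt%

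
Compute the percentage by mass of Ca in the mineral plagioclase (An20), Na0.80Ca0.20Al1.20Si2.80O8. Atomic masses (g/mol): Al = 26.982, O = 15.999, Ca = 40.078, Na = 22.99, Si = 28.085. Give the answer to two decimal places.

Molar mass of Na0.80Ca0.20Al1.20Si2.80O8: 0.80*22.99 + 0.20*40.078 + 1.20*26.982 + 2.80*28.085 + 8*15.999 = 265.416 g/mol.
Mass of Ca per formula unit: 0.20 × 40.078 = 8.016 g.
Weight fraction Ca = 8.016 / 265.416 = 0.0302.

3.02 mass %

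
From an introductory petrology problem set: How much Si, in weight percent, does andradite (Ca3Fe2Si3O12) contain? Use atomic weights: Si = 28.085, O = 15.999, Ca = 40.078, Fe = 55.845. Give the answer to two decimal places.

Formula mass = 3·40.078 + 2·55.845 + 3·28.085 + 12·15.999 = 508.167 g/mol, of which 84.255 g is Si.
So Si makes up 84.255/508.167 = 0.1658 of the mass, i.e. 16.58%.

16.58 weight percent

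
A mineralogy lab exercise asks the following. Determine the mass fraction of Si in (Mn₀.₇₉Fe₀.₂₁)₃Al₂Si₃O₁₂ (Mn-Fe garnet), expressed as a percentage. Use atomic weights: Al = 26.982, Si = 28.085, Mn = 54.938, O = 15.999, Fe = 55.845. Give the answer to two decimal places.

17.00 wt%

Formula mass = 2.37*54.938 + 0.63*55.845 + 2*26.982 + 3*28.085 + 12*15.999 = 495.592 g/mol, of which 84.255 g is Si.
So Si makes up 84.255/495.592 = 0.1700 of the mass, i.e. 17.00%.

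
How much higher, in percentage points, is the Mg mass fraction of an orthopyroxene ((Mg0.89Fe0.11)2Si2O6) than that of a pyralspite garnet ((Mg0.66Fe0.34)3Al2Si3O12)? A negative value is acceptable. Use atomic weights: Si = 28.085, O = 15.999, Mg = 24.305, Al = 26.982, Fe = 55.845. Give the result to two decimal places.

9.77 percentage points

First mineral: 43.263 g Mg in 207.713 g formula = 20.83 wt% Mg.
Second mineral: 48.124 g Mg in 435.293 g formula = 11.06 wt% Mg.
20.83% − 11.06% gives a difference of 9.77 percentage points.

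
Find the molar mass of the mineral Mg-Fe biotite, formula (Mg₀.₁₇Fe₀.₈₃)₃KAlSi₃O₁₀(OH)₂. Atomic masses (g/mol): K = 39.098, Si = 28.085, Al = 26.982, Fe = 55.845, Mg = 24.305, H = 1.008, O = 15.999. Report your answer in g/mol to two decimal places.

495.79 g/mol

M = 0.51*24.305 + 2.49*55.845 + 1*39.098 + 1*26.982 + 3*28.085 + 12*15.999 + 2*1.008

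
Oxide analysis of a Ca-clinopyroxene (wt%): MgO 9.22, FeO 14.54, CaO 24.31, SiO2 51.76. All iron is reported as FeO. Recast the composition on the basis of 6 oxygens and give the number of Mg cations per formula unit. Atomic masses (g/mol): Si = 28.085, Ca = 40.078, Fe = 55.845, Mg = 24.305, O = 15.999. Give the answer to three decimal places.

0.530 Mg apfu

MgO (M=40.304): mol = 0.22876; Mg = 0.22876, O = 0.22876.
FeO (M=71.844): mol = 0.20238; Fe = 0.20238, O = 0.20238.
CaO (M=56.077): mol = 0.43351; Ca = 0.43351, O = 0.43351.
SiO2 (M=60.083): mol = 0.86147; Si = 0.86147, O = 1.72294.
ΣO = 2.58759; factor = 6/ΣO = 2.31876.
Mg apfu = 0.22876 × 2.31876 = 0.530.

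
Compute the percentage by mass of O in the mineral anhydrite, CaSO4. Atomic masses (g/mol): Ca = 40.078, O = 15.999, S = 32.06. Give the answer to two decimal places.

Formula mass = 1×40.078 + 1×32.06 + 4×15.999 = 136.134 g/mol, of which 63.996 g is O.
So O makes up 63.996/136.134 = 0.4701 of the mass, i.e. 47.01%.

47.01 wt%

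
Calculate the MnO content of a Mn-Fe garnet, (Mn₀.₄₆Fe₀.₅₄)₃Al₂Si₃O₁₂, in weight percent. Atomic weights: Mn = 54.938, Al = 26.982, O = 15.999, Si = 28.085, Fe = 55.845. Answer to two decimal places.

19.72 wt%

M((Mn₀.₄₆Fe₀.₅₄)₃Al₂Si₃O₁₂) = 496.490 g/mol; M(MnO) = 70.937 g/mol.
Moles MnO per formula unit = 1.38 Mn ÷ 1 = 1.3800.
MnO fraction = (1.3800 × 70.937) / 496.490 = 97.893/496.490 = 0.1972.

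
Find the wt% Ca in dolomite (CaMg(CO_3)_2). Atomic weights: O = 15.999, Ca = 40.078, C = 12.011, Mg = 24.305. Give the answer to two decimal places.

Molar mass of CaMg(CO_3)_2: 1·40.078 + 1·24.305 + 2·12.011 + 6·15.999 = 184.399 g/mol.
Mass of Ca per formula unit: 1 × 40.078 = 40.078 g.
Weight fraction Ca = 40.078 / 184.399 = 0.2173.

21.73 mass %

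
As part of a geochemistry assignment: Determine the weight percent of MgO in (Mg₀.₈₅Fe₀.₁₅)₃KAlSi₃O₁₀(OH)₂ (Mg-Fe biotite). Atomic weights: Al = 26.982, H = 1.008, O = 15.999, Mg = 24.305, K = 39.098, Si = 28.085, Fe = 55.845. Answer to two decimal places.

23.82 wt%

Molar mass of (Mg₀.₈₅Fe₀.₁₅)₃KAlSi₃O₁₀(OH)₂ = 2.55·24.305 + 0.45·55.845 + 1·39.098 + 1·26.982 + 3·28.085 + 12·15.999 + 2·1.008 = 431.447 g/mol.
Each formula unit contains 2.55 Mg, equivalent to 2.55/1 = 2.5500 mol MgO.
M(MgO) = 1×24.305 + 1×15.999 = 40.304 g/mol.
Mass of MgO per formula unit = 2.5500 × 40.304 = 102.775 g.
MgO wt% = 102.775 / 431.447 × 100 = 23.82%.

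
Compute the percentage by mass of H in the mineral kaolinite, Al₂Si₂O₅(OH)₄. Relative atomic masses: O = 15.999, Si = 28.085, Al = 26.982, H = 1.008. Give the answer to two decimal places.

1.56 wt%

Formula mass = 2*26.982 + 2*28.085 + 9*15.999 + 4*1.008 = 258.157 g/mol, of which 4.032 g is H.
So H makes up 4.032/258.157 = 0.0156 of the mass, i.e. 1.56%.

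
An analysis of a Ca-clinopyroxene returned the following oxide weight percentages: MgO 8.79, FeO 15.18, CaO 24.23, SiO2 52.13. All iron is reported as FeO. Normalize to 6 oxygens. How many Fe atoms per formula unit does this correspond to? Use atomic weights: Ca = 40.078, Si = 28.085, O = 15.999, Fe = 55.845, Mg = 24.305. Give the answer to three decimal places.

8.79 wt% MgO ÷ 40.304 g/mol = 0.21809 mol, giving 0.21809 Mg and 0.21809 O.
15.18 wt% FeO ÷ 71.844 g/mol = 0.21129 mol, giving 0.21129 Fe and 0.21129 O.
24.23 wt% CaO ÷ 56.077 g/mol = 0.43208 mol, giving 0.43208 Ca and 0.43208 O.
52.13 wt% SiO2 ÷ 60.083 g/mol = 0.86763 mol, giving 0.86763 Si and 1.73526 O.
Oxygen sums to 2.59672; scaling by 6/2.59672 = 2.31061 puts the formula on 6 O.
Fe: 0.21129 × 2.31061 = 0.488 atoms per formula unit.

0.488 Fe apfu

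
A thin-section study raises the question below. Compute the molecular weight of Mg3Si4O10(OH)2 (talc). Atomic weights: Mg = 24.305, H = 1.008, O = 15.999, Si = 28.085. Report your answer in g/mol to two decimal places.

379.26 g/mol

Mg: 3 × 24.305 = 72.9150
Si: 4 × 28.085 = 112.3400
O: 12 × 15.999 = 191.9880
H: 2 × 1.008 = 2.0160
Summing the contributions gives the formula mass.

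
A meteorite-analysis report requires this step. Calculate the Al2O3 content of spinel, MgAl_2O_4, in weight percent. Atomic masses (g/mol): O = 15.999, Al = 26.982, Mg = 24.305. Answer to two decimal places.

71.67 wt%

Formula mass = 142.265 g/mol.
2 Al → 1.0000 mol Al2O3 per formula unit; M(Al2O3) = 101.961, so Al2O3 mass = 101.961 g.
101.961/142.265 × 100 = 71.67 wt%.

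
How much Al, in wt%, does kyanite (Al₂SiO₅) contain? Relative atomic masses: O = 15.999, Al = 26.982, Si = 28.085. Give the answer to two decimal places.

M(Al₂SiO₅) = 162.044 g/mol.
Al contributes 2 × 26.982 = 53.964 g per mole.
53.964/162.044 = 0.3330 → 33.30%.

33.30 wt%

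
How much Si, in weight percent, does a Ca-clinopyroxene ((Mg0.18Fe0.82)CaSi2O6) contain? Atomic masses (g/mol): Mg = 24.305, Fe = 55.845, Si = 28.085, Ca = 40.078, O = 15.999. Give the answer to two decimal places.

23.17 weight percent

Molar mass of (Mg0.18Fe0.82)CaSi2O6: 0.18*24.305 + 0.82*55.845 + 1*40.078 + 2*28.085 + 6*15.999 = 242.410 g/mol.
Mass of Si per formula unit: 2 × 28.085 = 56.170 g.
Weight fraction Si = 56.170 / 242.410 = 0.2317.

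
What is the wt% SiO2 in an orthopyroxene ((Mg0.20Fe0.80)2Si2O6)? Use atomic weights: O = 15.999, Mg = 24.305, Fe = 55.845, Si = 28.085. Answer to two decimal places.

47.83 wt%

Molar mass of (Mg0.20Fe0.80)2Si2O6 = 0.40*24.305 + 1.60*55.845 + 2*28.085 + 6*15.999 = 251.238 g/mol.
Each formula unit contains 2 Si, equivalent to 2/1 = 2.0000 mol SiO2.
M(SiO2) = 1×28.085 + 2×15.999 = 60.083 g/mol.
Mass of SiO2 per formula unit = 2.0000 × 60.083 = 120.166 g.
SiO2 wt% = 120.166 / 251.238 × 100 = 47.83%.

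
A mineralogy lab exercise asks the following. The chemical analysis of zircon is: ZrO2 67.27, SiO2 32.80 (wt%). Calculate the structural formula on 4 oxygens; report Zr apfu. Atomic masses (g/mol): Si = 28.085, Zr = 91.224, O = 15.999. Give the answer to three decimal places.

67.27 wt% ZrO2 ÷ 123.222 g/mol = 0.54593 mol, giving 0.54593 Zr and 1.09186 O.
32.80 wt% SiO2 ÷ 60.083 g/mol = 0.54591 mol, giving 0.54591 Si and 1.09182 O.
Oxygen sums to 2.18368; scaling by 4/2.18368 = 1.83177 puts the formula on 4 O.
Zr: 0.54593 × 1.83177 = 1.000 atoms per formula unit.

1.000 Zr apfu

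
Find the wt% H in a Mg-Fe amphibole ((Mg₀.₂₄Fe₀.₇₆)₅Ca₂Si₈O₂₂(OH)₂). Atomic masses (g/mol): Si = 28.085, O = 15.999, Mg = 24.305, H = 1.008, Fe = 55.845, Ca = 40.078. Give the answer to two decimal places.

0.22 wt%

M((Mg₀.₂₄Fe₀.₇₆)₅Ca₂Si₈O₂₂(OH)₂) = 932.205 g/mol.
H contributes 2 × 1.008 = 2.016 g per mole.
2.016/932.205 = 0.0022 → 0.22%.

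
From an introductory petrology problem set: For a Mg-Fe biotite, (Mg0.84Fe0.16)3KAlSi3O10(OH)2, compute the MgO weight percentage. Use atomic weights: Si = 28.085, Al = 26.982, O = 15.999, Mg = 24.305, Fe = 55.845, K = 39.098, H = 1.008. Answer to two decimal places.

Formula mass = 432.393 g/mol.
2.52 Mg → 2.5200 mol MgO per formula unit; M(MgO) = 40.304, so MgO mass = 101.566 g.
101.566/432.393 × 100 = 23.49 wt%.

23.49 wt%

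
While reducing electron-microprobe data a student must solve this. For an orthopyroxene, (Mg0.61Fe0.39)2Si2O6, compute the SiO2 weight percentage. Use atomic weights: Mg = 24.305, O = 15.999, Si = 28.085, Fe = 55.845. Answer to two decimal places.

Formula mass = 225.375 g/mol.
2 Si → 2.0000 mol SiO2 per formula unit; M(SiO2) = 60.083, so SiO2 mass = 120.166 g.
120.166/225.375 × 100 = 53.32 wt%.

53.32 wt%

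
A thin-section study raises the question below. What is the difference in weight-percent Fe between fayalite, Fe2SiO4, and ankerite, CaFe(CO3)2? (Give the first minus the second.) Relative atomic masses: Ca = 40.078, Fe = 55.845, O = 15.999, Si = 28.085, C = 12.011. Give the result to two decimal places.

28.95 percentage points

First mineral: 111.690 g Fe in 203.771 g formula = 54.81 wt% Fe.
Second mineral: 55.845 g Fe in 215.939 g formula = 25.86 wt% Fe.
54.81% − 25.86% gives a difference of 28.95 percentage points.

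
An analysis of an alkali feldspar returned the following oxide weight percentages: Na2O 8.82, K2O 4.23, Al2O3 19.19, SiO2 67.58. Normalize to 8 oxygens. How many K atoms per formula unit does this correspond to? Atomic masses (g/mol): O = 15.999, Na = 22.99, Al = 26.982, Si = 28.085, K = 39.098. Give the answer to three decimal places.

Na2O (M=61.979): mol = 0.14231; Na = 0.28462, O = 0.14231.
K2O (M=94.195): mol = 0.04491; K = 0.08982, O = 0.04491.
Al2O3 (M=101.961): mol = 0.18821; Al = 0.37642, O = 0.56463.
SiO2 (M=60.083): mol = 1.12478; Si = 1.12478, O = 2.24956.
ΣO = 3.00141; factor = 8/ΣO = 2.66541.
K apfu = 0.08982 × 2.66541 = 0.239.

0.239 K apfu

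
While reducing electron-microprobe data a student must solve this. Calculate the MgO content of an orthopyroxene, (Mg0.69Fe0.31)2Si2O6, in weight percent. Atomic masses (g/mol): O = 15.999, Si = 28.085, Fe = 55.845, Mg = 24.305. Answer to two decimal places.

25.24 wt%

Formula mass = 220.329 g/mol.
1.38 Mg → 1.3800 mol MgO per formula unit; M(MgO) = 40.304, so MgO mass = 55.620 g.
55.620/220.329 × 100 = 25.24 wt%.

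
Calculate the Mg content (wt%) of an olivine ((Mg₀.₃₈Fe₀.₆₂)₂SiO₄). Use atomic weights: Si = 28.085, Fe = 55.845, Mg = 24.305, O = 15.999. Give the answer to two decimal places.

Molar mass of (Mg₀.₃₈Fe₀.₆₂)₂SiO₄: 0.76·24.305 + 1.24·55.845 + 1·28.085 + 4·15.999 = 179.801 g/mol.
Mass of Mg per formula unit: 0.76 × 24.305 = 18.472 g.
Weight fraction Mg = 18.472 / 179.801 = 0.1027.

10.27 wt%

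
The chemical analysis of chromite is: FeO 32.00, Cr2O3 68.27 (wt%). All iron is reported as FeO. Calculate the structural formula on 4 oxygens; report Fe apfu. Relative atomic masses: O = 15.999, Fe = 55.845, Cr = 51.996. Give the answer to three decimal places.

32.00 wt% FeO ÷ 71.844 g/mol = 0.44541 mol, giving 0.44541 Fe and 0.44541 O.
68.27 wt% Cr2O3 ÷ 151.989 g/mol = 0.44918 mol, giving 0.89836 Cr and 1.34754 O.
Oxygen sums to 1.79295; scaling by 4/1.79295 = 2.23096 puts the formula on 4 O.
Fe: 0.44541 × 2.23096 = 0.994 atoms per formula unit.

0.994 Fe apfu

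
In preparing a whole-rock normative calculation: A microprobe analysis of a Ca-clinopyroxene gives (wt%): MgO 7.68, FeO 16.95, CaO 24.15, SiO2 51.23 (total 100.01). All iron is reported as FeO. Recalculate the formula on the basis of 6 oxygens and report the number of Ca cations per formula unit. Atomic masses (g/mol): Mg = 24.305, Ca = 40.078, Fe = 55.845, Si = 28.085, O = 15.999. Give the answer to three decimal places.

1.008 Ca apfu

7.68 wt% MgO ÷ 40.304 g/mol = 0.19055 mol, giving 0.19055 Mg and 0.19055 O.
16.95 wt% FeO ÷ 71.844 g/mol = 0.23593 mol, giving 0.23593 Fe and 0.23593 O.
24.15 wt% CaO ÷ 56.077 g/mol = 0.43066 mol, giving 0.43066 Ca and 0.43066 O.
51.23 wt% SiO2 ÷ 60.083 g/mol = 0.85265 mol, giving 0.85265 Si and 1.70530 O.
Oxygen sums to 2.56244; scaling by 6/2.56244 = 2.34152 puts the formula on 6 O.
Ca: 0.43066 × 2.34152 = 1.008 atoms per formula unit.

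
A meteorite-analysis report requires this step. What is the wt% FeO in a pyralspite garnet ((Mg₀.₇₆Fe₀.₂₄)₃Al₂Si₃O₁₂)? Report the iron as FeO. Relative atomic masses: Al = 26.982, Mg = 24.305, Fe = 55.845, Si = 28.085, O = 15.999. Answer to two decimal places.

Formula mass = 425.831 g/mol.
0.72 Fe → 0.7200 mol FeO per formula unit; M(FeO) = 71.844, so FeO mass = 51.728 g.
51.728/425.831 × 100 = 12.15 wt%.

12.15 wt%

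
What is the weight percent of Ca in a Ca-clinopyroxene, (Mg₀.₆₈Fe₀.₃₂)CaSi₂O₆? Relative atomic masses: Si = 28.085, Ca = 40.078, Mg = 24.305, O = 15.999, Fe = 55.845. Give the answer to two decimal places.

Molar mass of (Mg₀.₆₈Fe₀.₃₂)CaSi₂O₆: 0.68*24.305 + 0.32*55.845 + 1*40.078 + 2*28.085 + 6*15.999 = 226.640 g/mol.
Mass of Ca per formula unit: 1 × 40.078 = 40.078 g.
Weight fraction Ca = 40.078 / 226.640 = 0.1768.

17.68 wt%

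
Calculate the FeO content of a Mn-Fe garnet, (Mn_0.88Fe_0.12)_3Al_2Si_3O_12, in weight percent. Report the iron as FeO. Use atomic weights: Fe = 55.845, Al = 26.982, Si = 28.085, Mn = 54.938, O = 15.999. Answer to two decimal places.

M((Mn_0.88Fe_0.12)_3Al_2Si_3O_12) = 495.348 g/mol; M(FeO) = 71.844 g/mol.
Moles FeO per formula unit = 0.36 Fe ÷ 1 = 0.3600.
FeO fraction = (0.3600 × 71.844) / 495.348 = 25.864/495.348 = 0.0522.

5.22 wt%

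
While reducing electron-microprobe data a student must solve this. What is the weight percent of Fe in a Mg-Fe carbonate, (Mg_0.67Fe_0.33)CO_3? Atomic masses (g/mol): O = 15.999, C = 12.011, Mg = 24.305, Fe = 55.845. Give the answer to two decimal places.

19.46 wt%

Formula mass = 0.67*24.305 + 0.33*55.845 + 1*12.011 + 3*15.999 = 94.721 g/mol, of which 18.429 g is Fe.
So Fe makes up 18.429/94.721 = 0.1946 of the mass, i.e. 19.46%.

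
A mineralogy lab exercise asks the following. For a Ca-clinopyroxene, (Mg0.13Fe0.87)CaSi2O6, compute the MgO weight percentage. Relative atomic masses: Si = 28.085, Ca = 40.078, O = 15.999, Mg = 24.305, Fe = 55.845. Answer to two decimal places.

Molar mass of (Mg0.13Fe0.87)CaSi2O6 = 0.13*24.305 + 0.87*55.845 + 1*40.078 + 2*28.085 + 6*15.999 = 243.987 g/mol.
Each formula unit contains 0.13 Mg, equivalent to 0.13/1 = 0.1300 mol MgO.
M(MgO) = 1×24.305 + 1×15.999 = 40.304 g/mol.
Mass of MgO per formula unit = 0.1300 × 40.304 = 5.240 g.
MgO wt% = 5.240 / 243.987 × 100 = 2.15%.

2.15 wt%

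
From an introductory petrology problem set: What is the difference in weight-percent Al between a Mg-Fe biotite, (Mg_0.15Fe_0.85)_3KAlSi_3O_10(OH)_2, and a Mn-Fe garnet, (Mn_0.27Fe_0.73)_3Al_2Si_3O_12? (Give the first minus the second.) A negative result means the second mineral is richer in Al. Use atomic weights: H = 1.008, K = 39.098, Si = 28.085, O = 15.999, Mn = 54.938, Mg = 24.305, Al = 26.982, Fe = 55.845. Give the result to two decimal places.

Al in (Mg_0.15Fe_0.85)_3KAlSi_3O_10(OH)_2: molar mass 497.681 g/mol; 1×26.982 = 26.982 g → 5.42 wt%.
Al in (Mn_0.27Fe_0.73)_3Al_2Si_3O_12: molar mass 497.007 g/mol; 2×26.982 = 53.964 g → 10.86 wt%.
Difference = 5.42 − 10.86 = -5.44 percentage points.

-5.44 percentage points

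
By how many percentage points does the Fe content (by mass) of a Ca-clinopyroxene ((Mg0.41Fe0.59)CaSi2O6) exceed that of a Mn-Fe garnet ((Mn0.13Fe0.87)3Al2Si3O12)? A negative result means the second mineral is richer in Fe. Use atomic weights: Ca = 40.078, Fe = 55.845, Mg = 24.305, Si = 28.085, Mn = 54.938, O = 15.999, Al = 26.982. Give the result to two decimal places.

Fe in (Mg0.41Fe0.59)CaSi2O6: molar mass 235.156 g/mol; 0.59×55.845 = 32.949 g → 14.01 wt%.
Fe in (Mn0.13Fe0.87)3Al2Si3O12: molar mass 497.388 g/mol; 2.61×55.845 = 145.755 g → 29.30 wt%.
Difference = 14.01 − 29.30 = -15.29 percentage points.

-15.29 percentage points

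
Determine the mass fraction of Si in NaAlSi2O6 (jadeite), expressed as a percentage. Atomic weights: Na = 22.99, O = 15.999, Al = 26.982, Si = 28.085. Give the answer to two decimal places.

27.79 weight percent

Formula mass = 1·22.99 + 1·26.982 + 2·28.085 + 6·15.999 = 202.136 g/mol, of which 56.170 g is Si.
So Si makes up 56.170/202.136 = 0.2779 of the mass, i.e. 27.79%.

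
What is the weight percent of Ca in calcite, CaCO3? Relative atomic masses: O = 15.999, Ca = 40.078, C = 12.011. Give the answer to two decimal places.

Molar mass of CaCO3: 1*40.078 + 1*12.011 + 3*15.999 = 100.086 g/mol.
Mass of Ca per formula unit: 1 × 40.078 = 40.078 g.
Weight fraction Ca = 40.078 / 100.086 = 0.4004.

40.04 wt%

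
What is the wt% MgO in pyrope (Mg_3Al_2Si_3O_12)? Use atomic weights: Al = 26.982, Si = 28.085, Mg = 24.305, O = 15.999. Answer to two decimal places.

M(Mg_3Al_2Si_3O_12) = 403.122 g/mol; M(MgO) = 40.304 g/mol.
Moles MgO per formula unit = 3 Mg ÷ 1 = 3.0000.
MgO fraction = (3.0000 × 40.304) / 403.122 = 120.912/403.122 = 0.2999.

29.99 wt%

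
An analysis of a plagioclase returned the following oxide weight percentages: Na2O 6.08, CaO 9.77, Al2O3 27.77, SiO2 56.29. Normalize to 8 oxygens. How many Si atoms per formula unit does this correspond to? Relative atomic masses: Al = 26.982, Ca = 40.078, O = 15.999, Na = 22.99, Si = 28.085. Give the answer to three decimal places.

2.529 Si apfu

Na2O (M=61.979): mol = 0.09810; Na = 0.19620, O = 0.09810.
CaO (M=56.077): mol = 0.17422; Ca = 0.17422, O = 0.17422.
Al2O3 (M=101.961): mol = 0.27236; Al = 0.54472, O = 0.81708.
SiO2 (M=60.083): mol = 0.93687; Si = 0.93687, O = 1.87374.
ΣO = 2.96314; factor = 8/ΣO = 2.69984.
Si apfu = 0.93687 × 2.69984 = 2.529.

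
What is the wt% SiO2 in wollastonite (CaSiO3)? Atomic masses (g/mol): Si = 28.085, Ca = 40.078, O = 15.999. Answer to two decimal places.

51.72 wt%

Molar mass of CaSiO3 = 1·40.078 + 1·28.085 + 3·15.999 = 116.160 g/mol.
Each formula unit contains 1 Si, equivalent to 1/1 = 1.0000 mol SiO2.
M(SiO2) = 1×28.085 + 2×15.999 = 60.083 g/mol.
Mass of SiO2 per formula unit = 1.0000 × 60.083 = 60.083 g.
SiO2 wt% = 60.083 / 116.160 × 100 = 51.72%.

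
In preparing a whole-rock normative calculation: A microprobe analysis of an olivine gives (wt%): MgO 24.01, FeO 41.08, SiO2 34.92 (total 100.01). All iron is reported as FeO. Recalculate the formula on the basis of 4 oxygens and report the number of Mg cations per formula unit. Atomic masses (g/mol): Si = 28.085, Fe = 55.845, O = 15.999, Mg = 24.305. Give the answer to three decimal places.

24.01 wt% MgO ÷ 40.304 g/mol = 0.59572 mol, giving 0.59572 Mg and 0.59572 O.
41.08 wt% FeO ÷ 71.844 g/mol = 0.57179 mol, giving 0.57179 Fe and 0.57179 O.
34.92 wt% SiO2 ÷ 60.083 g/mol = 0.58120 mol, giving 0.58120 Si and 1.16240 O.
Oxygen sums to 2.32991; scaling by 4/2.32991 = 1.71680 puts the formula on 4 O.
Mg: 0.59572 × 1.71680 = 1.023 atoms per formula unit.

1.023 Mg apfu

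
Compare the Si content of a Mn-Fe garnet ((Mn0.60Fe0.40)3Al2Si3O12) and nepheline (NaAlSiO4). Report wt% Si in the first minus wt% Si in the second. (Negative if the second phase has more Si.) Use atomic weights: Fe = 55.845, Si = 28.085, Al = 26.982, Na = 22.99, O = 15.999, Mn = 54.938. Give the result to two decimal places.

-2.79 percentage points

First mineral: 84.255 g Si in 496.109 g formula = 16.98 wt% Si.
Second mineral: 28.085 g Si in 142.053 g formula = 19.77 wt% Si.
16.98% − 19.77% gives a difference of -2.79 percentage points.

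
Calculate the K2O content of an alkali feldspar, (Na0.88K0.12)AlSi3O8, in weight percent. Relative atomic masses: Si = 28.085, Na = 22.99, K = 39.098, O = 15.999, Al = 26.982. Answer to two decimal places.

M((Na0.88K0.12)AlSi3O8) = 264.152 g/mol; M(K2O) = 94.195 g/mol.
Moles K2O per formula unit = 0.12 K ÷ 2 = 0.0600.
K2O fraction = (0.0600 × 94.195) / 264.152 = 5.652/264.152 = 0.0214.

2.14 wt%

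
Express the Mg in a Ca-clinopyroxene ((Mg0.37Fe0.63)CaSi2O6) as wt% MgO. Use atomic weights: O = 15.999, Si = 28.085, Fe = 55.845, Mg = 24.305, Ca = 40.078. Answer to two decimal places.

6.31 wt%

Formula mass = 236.417 g/mol.
0.37 Mg → 0.3700 mol MgO per formula unit; M(MgO) = 40.304, so MgO mass = 14.912 g.
14.912/236.417 × 100 = 6.31 wt%.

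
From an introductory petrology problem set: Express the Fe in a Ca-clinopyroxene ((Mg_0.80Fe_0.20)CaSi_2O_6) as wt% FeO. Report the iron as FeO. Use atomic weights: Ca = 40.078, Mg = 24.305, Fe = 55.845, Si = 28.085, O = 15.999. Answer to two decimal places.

M((Mg_0.80Fe_0.20)CaSi_2O_6) = 222.855 g/mol; M(FeO) = 71.844 g/mol.
Moles FeO per formula unit = 0.20 Fe ÷ 1 = 0.2000.
FeO fraction = (0.2000 × 71.844) / 222.855 = 14.369/222.855 = 0.0645.

6.45 wt%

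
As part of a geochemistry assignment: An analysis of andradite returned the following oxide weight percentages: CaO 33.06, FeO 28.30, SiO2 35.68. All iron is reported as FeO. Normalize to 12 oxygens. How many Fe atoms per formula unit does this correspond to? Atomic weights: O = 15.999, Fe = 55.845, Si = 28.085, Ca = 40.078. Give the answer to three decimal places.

2.177 Fe apfu

33.06 wt% CaO ÷ 56.077 g/mol = 0.58955 mol, giving 0.58955 Ca and 0.58955 O.
28.30 wt% FeO ÷ 71.844 g/mol = 0.39391 mol, giving 0.39391 Fe and 0.39391 O.
35.68 wt% SiO2 ÷ 60.083 g/mol = 0.59385 mol, giving 0.59385 Si and 1.18770 O.
Oxygen sums to 2.17116; scaling by 12/2.17116 = 5.52700 puts the formula on 12 O.
Fe: 0.39391 × 5.52700 = 2.177 atoms per formula unit.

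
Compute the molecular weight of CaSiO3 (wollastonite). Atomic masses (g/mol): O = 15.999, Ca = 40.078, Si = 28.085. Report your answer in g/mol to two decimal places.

116.16 g/mol

The formula mass is the sum 1×40.078 + 1×28.085 + 3×15.999.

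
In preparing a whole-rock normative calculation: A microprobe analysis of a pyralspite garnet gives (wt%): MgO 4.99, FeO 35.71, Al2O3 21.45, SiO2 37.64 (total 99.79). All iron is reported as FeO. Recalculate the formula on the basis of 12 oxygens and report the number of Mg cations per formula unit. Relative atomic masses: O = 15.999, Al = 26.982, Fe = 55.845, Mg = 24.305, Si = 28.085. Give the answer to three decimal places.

0.593 Mg apfu

MgO: 4.99/40.304 = 0.12381 mol → 0.12381 mol Mg, 0.12381 mol O.
FeO: 35.71/71.844 = 0.49705 mol → 0.49705 mol Fe, 0.49705 mol O.
Al2O3: 21.45/101.961 = 0.21037 mol → 0.42074 mol Al, 0.63111 mol O.
SiO2: 37.64/60.083 = 0.62647 mol → 0.62647 mol Si, 1.25294 mol O.
Total oxygen = 2.50491 mol. Normalization factor = 12/2.50491 = 4.79059.
Mg per 12 O = 0.12381 × 4.79059 = 0.593.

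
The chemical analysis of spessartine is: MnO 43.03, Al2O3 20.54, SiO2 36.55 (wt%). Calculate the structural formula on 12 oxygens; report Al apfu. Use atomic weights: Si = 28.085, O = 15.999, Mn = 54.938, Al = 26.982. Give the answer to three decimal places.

MnO (M=70.937): mol = 0.60659; Mn = 0.60659, O = 0.60659.
Al2O3 (M=101.961): mol = 0.20145; Al = 0.40290, O = 0.60435.
SiO2 (M=60.083): mol = 0.60833; Si = 0.60833, O = 1.21666.
ΣO = 2.42760; factor = 12/ΣO = 4.94315.
Al apfu = 0.40290 × 4.94315 = 1.992.

1.992 Al apfu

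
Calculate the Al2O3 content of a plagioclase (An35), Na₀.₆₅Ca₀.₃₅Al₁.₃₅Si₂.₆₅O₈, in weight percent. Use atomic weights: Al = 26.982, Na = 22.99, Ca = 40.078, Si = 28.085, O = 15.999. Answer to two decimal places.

25.70 wt%

Molar mass of Na₀.₆₅Ca₀.₃₅Al₁.₃₅Si₂.₆₅O₈ = 0.65*22.99 + 0.35*40.078 + 1.35*26.982 + 2.65*28.085 + 8*15.999 = 267.814 g/mol.
Each formula unit contains 1.35 Al, equivalent to 1.35/2 = 0.6750 mol Al2O3.
M(Al2O3) = 2×26.982 + 3×15.999 = 101.961 g/mol.
Mass of Al2O3 per formula unit = 0.6750 × 101.961 = 68.824 g.
Al2O3 wt% = 68.824 / 267.814 × 100 = 25.70%.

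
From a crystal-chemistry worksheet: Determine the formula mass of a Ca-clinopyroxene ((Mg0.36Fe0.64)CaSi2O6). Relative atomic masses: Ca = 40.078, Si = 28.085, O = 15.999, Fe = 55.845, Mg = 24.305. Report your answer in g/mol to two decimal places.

Mg: 0.36 × 24.305 = 8.7498
Fe: 0.64 × 55.845 = 35.7408
Ca: 1 × 40.078 = 40.0780
Si: 2 × 28.085 = 56.1700
O: 6 × 15.999 = 95.9940
Summing the contributions gives the formula mass.

236.73 g/mol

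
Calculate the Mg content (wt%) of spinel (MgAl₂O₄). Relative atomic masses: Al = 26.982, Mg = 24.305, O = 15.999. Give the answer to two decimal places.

Molar mass of MgAl₂O₄: 1·24.305 + 2·26.982 + 4·15.999 = 142.265 g/mol.
Mass of Mg per formula unit: 1 × 24.305 = 24.305 g.
Weight fraction Mg = 24.305 / 142.265 = 0.1708.

17.08 wt%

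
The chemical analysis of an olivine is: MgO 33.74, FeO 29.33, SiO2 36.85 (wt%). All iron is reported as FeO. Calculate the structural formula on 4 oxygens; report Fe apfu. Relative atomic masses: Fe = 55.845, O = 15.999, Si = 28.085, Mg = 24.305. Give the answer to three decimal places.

33.74 wt% MgO ÷ 40.304 g/mol = 0.83714 mol, giving 0.83714 Mg and 0.83714 O.
29.33 wt% FeO ÷ 71.844 g/mol = 0.40825 mol, giving 0.40825 Fe and 0.40825 O.
36.85 wt% SiO2 ÷ 60.083 g/mol = 0.61332 mol, giving 0.61332 Si and 1.22664 O.
Oxygen sums to 2.47203; scaling by 4/2.47203 = 1.61810 puts the formula on 4 O.
Fe: 0.40825 × 1.61810 = 0.661 atoms per formula unit.

0.661 Fe apfu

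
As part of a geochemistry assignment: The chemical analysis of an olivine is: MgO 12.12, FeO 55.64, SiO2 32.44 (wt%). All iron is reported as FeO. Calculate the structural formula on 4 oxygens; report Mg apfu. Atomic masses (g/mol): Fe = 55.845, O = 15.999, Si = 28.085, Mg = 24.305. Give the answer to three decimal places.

12.12 wt% MgO ÷ 40.304 g/mol = 0.30071 mol, giving 0.30071 Mg and 0.30071 O.
55.64 wt% FeO ÷ 71.844 g/mol = 0.77446 mol, giving 0.77446 Fe and 0.77446 O.
32.44 wt% SiO2 ÷ 60.083 g/mol = 0.53992 mol, giving 0.53992 Si and 1.07984 O.
Oxygen sums to 2.15501; scaling by 4/2.15501 = 1.85614 puts the formula on 4 O.
Mg: 0.30071 × 1.85614 = 0.558 atoms per formula unit.

0.558 Mg apfu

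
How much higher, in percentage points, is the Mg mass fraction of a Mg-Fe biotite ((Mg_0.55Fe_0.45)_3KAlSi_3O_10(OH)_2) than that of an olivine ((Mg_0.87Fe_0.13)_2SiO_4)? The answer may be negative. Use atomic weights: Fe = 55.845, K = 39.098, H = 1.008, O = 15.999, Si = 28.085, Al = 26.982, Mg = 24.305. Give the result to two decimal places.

-19.68 percentage points

Mg in (Mg_0.55Fe_0.45)_3KAlSi_3O_10(OH)_2: molar mass 459.833 g/mol; 1.65×24.305 = 40.103 g → 8.72 wt%.
Mg in (Mg_0.87Fe_0.13)_2SiO_4: molar mass 148.891 g/mol; 1.74×24.305 = 42.291 g → 28.40 wt%.
Difference = 8.72 − 28.40 = -19.68 percentage points.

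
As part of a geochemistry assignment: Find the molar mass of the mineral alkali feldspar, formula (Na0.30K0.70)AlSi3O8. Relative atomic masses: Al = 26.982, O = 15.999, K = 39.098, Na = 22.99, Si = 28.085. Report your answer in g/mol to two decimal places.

M = 0.30*22.99 + 0.70*39.098 + 1*26.982 + 3*28.085 + 8*15.999

273.49 g/mol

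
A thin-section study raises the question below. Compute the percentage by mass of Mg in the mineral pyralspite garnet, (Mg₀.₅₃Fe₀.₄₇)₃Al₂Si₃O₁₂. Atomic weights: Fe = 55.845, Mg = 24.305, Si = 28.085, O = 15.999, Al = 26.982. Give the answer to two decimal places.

8.63 weight percent

Molar mass of (Mg₀.₅₃Fe₀.₄₇)₃Al₂Si₃O₁₂: 1.59·24.305 + 1.41·55.845 + 2·26.982 + 3·28.085 + 12·15.999 = 447.593 g/mol.
Mass of Mg per formula unit: 1.59 × 24.305 = 38.645 g.
Weight fraction Mg = 38.645 / 447.593 = 0.0863.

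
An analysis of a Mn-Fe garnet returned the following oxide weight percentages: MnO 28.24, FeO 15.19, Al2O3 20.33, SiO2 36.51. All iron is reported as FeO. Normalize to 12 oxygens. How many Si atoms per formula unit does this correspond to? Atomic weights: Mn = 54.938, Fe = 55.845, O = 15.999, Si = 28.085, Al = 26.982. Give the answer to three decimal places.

MnO: 28.24/70.937 = 0.39810 mol → 0.39810 mol Mn, 0.39810 mol O.
FeO: 15.19/71.844 = 0.21143 mol → 0.21143 mol Fe, 0.21143 mol O.
Al2O3: 20.33/101.961 = 0.19939 mol → 0.39878 mol Al, 0.59817 mol O.
SiO2: 36.51/60.083 = 0.60766 mol → 0.60766 mol Si, 1.21532 mol O.
Total oxygen = 2.42302 mol. Normalization factor = 12/2.42302 = 4.95250.
Si per 12 O = 0.60766 × 4.95250 = 3.009.

3.009 Si apfu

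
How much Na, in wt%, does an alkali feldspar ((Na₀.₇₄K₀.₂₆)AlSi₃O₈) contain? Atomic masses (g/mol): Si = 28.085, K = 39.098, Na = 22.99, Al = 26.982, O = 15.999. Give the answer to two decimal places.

Formula mass = 0.74·22.99 + 0.26·39.098 + 1·26.982 + 3·28.085 + 8·15.999 = 266.407 g/mol, of which 17.013 g is Na.
So Na makes up 17.013/266.407 = 0.0639 of the mass, i.e. 6.39%.

6.39 wt%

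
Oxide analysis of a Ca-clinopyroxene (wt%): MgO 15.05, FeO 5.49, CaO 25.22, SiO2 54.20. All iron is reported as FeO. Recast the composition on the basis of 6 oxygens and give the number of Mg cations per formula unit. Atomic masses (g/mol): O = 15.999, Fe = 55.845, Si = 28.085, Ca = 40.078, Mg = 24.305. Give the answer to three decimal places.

0.829 Mg apfu

MgO (M=40.304): mol = 0.37341; Mg = 0.37341, O = 0.37341.
FeO (M=71.844): mol = 0.07642; Fe = 0.07642, O = 0.07642.
CaO (M=56.077): mol = 0.44974; Ca = 0.44974, O = 0.44974.
SiO2 (M=60.083): mol = 0.90209; Si = 0.90209, O = 1.80418.
ΣO = 2.70375; factor = 6/ΣO = 2.21914.
Mg apfu = 0.37341 × 2.21914 = 0.829.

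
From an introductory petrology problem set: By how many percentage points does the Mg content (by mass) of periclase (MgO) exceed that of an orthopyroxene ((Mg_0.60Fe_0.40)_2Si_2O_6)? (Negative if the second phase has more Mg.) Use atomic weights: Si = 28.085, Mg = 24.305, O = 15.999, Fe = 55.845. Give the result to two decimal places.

47.40 percentage points

First mineral: 24.305 g Mg in 40.304 g formula = 60.30 wt% Mg.
Second mineral: 29.166 g Mg in 226.006 g formula = 12.90 wt% Mg.
60.30% − 12.90% gives a difference of 47.40 percentage points.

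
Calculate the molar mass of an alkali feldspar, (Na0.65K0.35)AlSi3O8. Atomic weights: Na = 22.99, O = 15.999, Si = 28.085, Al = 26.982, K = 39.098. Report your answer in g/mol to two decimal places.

Na: 0.65 × 22.99 = 14.9435
K: 0.35 × 39.098 = 13.6843
Al: 1 × 26.982 = 26.9820
Si: 3 × 28.085 = 84.2550
O: 8 × 15.999 = 127.9920
Summing the contributions gives the formula mass.

267.86 g/mol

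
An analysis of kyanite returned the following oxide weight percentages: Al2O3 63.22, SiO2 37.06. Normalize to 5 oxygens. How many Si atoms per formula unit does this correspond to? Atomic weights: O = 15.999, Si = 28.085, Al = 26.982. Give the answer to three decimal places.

0.997 Si apfu

Al2O3: 63.22/101.961 = 0.62004 mol → 1.24008 mol Al, 1.86012 mol O.
SiO2: 37.06/60.083 = 0.61681 mol → 0.61681 mol Si, 1.23362 mol O.
Total oxygen = 3.09374 mol. Normalization factor = 5/3.09374 = 1.61617.
Si per 5 O = 0.61681 × 1.61617 = 0.997.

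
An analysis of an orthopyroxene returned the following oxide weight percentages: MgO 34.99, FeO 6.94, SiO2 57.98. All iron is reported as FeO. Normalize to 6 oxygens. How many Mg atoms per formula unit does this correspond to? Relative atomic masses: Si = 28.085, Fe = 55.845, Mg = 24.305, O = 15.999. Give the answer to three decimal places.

MgO: 34.99/40.304 = 0.86815 mol → 0.86815 mol Mg, 0.86815 mol O.
FeO: 6.94/71.844 = 0.09660 mol → 0.09660 mol Fe, 0.09660 mol O.
SiO2: 57.98/60.083 = 0.96500 mol → 0.96500 mol Si, 1.93000 mol O.
Total oxygen = 2.89475 mol. Normalization factor = 6/2.89475 = 2.07272.
Mg per 6 O = 0.86815 × 2.07272 = 1.799.

1.799 Mg apfu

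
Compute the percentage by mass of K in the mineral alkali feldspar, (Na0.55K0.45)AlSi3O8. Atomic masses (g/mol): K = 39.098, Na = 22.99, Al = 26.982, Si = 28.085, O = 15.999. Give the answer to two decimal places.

Formula mass = 0.55·22.99 + 0.45·39.098 + 1·26.982 + 3·28.085 + 8·15.999 = 269.468 g/mol, of which 17.594 g is K.
So K makes up 17.594/269.468 = 0.0653 of the mass, i.e. 6.53%.

6.53 wt%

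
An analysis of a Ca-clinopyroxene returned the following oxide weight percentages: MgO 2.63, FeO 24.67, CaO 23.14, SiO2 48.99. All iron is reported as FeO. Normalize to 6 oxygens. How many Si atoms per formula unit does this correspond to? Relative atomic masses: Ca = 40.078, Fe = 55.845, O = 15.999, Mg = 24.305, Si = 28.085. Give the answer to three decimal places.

1.995 Si apfu

2.63 wt% MgO ÷ 40.304 g/mol = 0.06525 mol, giving 0.06525 Mg and 0.06525 O.
24.67 wt% FeO ÷ 71.844 g/mol = 0.34338 mol, giving 0.34338 Fe and 0.34338 O.
23.14 wt% CaO ÷ 56.077 g/mol = 0.41265 mol, giving 0.41265 Ca and 0.41265 O.
48.99 wt% SiO2 ÷ 60.083 g/mol = 0.81537 mol, giving 0.81537 Si and 1.63074 O.
Oxygen sums to 2.45202; scaling by 6/2.45202 = 2.44696 puts the formula on 6 O.
Si: 0.81537 × 2.44696 = 1.995 atoms per formula unit.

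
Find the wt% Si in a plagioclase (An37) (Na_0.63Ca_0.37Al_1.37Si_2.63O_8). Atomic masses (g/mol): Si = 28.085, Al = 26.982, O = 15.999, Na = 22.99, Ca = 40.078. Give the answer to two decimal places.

Molar mass of Na_0.63Ca_0.37Al_1.37Si_2.63O_8: 0.63·22.99 + 0.37·40.078 + 1.37·26.982 + 2.63·28.085 + 8·15.999 = 268.133 g/mol.
Mass of Si per formula unit: 2.63 × 28.085 = 73.864 g.
Weight fraction Si = 73.864 / 268.133 = 0.2755.

27.55 wt%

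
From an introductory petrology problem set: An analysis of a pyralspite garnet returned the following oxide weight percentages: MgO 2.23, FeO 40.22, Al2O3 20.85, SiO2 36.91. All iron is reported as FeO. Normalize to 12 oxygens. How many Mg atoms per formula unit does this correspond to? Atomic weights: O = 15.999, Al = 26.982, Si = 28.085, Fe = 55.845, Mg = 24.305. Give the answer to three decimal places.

MgO (M=40.304): mol = 0.05533; Mg = 0.05533, O = 0.05533.
FeO (M=71.844): mol = 0.55982; Fe = 0.55982, O = 0.55982.
Al2O3 (M=101.961): mol = 0.20449; Al = 0.40898, O = 0.61347.
SiO2 (M=60.083): mol = 0.61432; Si = 0.61432, O = 1.22864.
ΣO = 2.45726; factor = 12/ΣO = 4.88349.
Mg apfu = 0.05533 × 4.88349 = 0.270.

0.270 Mg apfu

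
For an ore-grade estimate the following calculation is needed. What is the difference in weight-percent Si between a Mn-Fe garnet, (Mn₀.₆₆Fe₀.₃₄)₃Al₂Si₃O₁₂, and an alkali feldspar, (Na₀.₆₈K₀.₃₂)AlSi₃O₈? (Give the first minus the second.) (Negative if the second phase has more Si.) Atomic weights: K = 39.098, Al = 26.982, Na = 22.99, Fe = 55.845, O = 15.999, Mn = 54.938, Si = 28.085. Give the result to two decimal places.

First mineral: 84.255 g Si in 495.946 g formula = 16.99 wt% Si.
Second mineral: 84.255 g Si in 267.374 g formula = 31.51 wt% Si.
16.99% − 31.51% gives a difference of -14.52 percentage points.

-14.52 percentage points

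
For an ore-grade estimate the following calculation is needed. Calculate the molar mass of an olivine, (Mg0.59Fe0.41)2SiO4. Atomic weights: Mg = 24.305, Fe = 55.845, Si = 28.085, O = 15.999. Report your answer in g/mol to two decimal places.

166.55 g/mol

The formula mass is the sum 1.18(24.305) + 0.82(55.845) + 1(28.085) + 4(15.999).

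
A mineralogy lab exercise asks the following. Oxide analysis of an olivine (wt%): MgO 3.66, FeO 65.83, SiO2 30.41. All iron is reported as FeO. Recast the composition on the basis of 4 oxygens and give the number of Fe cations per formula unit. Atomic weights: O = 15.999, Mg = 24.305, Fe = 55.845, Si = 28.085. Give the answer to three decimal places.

1.815 Fe apfu

MgO (M=40.304): mol = 0.09081; Mg = 0.09081, O = 0.09081.
FeO (M=71.844): mol = 0.91629; Fe = 0.91629, O = 0.91629.
SiO2 (M=60.083): mol = 0.50613; Si = 0.50613, O = 1.01226.
ΣO = 2.01936; factor = 4/ΣO = 1.98083.
Fe apfu = 0.91629 × 1.98083 = 1.815.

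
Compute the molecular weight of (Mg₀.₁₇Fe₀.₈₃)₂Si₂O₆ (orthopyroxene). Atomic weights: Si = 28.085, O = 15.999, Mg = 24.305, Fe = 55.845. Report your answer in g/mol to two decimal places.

The formula mass is the sum 0.34(24.305) + 1.66(55.845) + 2(28.085) + 6(15.999).

253.13 g/mol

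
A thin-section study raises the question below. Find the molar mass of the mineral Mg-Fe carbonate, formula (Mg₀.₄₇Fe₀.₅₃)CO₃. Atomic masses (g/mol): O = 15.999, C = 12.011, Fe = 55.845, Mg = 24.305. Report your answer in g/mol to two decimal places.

101.03 g/mol

M = 0.47*24.305 + 0.53*55.845 + 1*12.011 + 3*15.999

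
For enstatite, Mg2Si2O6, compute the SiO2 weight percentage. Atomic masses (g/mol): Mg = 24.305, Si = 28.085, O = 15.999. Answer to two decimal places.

59.85 wt%

Molar mass of Mg2Si2O6 = 2*24.305 + 2*28.085 + 6*15.999 = 200.774 g/mol.
Each formula unit contains 2 Si, equivalent to 2/1 = 2.0000 mol SiO2.
M(SiO2) = 1×28.085 + 2×15.999 = 60.083 g/mol.
Mass of SiO2 per formula unit = 2.0000 × 60.083 = 120.166 g.
SiO2 wt% = 120.166 / 200.774 × 100 = 59.85%.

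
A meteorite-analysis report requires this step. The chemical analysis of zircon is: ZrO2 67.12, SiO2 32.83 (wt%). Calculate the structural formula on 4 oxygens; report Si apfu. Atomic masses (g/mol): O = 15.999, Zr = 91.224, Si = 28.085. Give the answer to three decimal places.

1.002 Si apfu

ZrO2: 67.12/123.222 = 0.54471 mol → 0.54471 mol Zr, 1.08942 mol O.
SiO2: 32.83/60.083 = 0.54641 mol → 0.54641 mol Si, 1.09282 mol O.
Total oxygen = 2.18224 mol. Normalization factor = 4/2.18224 = 1.83298.
Si per 4 O = 0.54641 × 1.83298 = 1.002.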